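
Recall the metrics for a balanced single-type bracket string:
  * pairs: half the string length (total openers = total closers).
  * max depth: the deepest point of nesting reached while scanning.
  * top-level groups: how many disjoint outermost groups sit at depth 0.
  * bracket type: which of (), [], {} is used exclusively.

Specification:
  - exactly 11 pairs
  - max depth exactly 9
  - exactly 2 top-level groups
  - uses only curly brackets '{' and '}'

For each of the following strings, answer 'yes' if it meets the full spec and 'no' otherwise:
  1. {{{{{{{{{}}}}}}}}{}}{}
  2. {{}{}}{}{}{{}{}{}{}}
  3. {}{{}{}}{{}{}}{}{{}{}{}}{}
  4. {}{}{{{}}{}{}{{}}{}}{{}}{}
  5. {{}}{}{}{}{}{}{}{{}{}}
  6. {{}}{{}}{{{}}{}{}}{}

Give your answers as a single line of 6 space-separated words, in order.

Answer: yes no no no no no

Derivation:
String 1 '{{{{{{{{{}}}}}}}}{}}{}': depth seq [1 2 3 4 5 6 7 8 9 8 7 6 5 4 3 2 1 2 1 0 1 0]
  -> pairs=11 depth=9 groups=2 -> yes
String 2 '{{}{}}{}{}{{}{}{}{}}': depth seq [1 2 1 2 1 0 1 0 1 0 1 2 1 2 1 2 1 2 1 0]
  -> pairs=10 depth=2 groups=4 -> no
String 3 '{}{{}{}}{{}{}}{}{{}{}{}}{}': depth seq [1 0 1 2 1 2 1 0 1 2 1 2 1 0 1 0 1 2 1 2 1 2 1 0 1 0]
  -> pairs=13 depth=2 groups=6 -> no
String 4 '{}{}{{{}}{}{}{{}}{}}{{}}{}': depth seq [1 0 1 0 1 2 3 2 1 2 1 2 1 2 3 2 1 2 1 0 1 2 1 0 1 0]
  -> pairs=13 depth=3 groups=5 -> no
String 5 '{{}}{}{}{}{}{}{}{{}{}}': depth seq [1 2 1 0 1 0 1 0 1 0 1 0 1 0 1 0 1 2 1 2 1 0]
  -> pairs=11 depth=2 groups=8 -> no
String 6 '{{}}{{}}{{{}}{}{}}{}': depth seq [1 2 1 0 1 2 1 0 1 2 3 2 1 2 1 2 1 0 1 0]
  -> pairs=10 depth=3 groups=4 -> no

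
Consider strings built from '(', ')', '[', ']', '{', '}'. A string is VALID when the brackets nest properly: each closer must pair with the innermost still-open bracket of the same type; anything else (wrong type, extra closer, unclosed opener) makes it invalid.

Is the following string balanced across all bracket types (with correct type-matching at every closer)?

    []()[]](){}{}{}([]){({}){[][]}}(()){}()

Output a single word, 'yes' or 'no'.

Answer: no

Derivation:
pos 0: push '['; stack = [
pos 1: ']' matches '['; pop; stack = (empty)
pos 2: push '('; stack = (
pos 3: ')' matches '('; pop; stack = (empty)
pos 4: push '['; stack = [
pos 5: ']' matches '['; pop; stack = (empty)
pos 6: saw closer ']' but stack is empty → INVALID
Verdict: unmatched closer ']' at position 6 → no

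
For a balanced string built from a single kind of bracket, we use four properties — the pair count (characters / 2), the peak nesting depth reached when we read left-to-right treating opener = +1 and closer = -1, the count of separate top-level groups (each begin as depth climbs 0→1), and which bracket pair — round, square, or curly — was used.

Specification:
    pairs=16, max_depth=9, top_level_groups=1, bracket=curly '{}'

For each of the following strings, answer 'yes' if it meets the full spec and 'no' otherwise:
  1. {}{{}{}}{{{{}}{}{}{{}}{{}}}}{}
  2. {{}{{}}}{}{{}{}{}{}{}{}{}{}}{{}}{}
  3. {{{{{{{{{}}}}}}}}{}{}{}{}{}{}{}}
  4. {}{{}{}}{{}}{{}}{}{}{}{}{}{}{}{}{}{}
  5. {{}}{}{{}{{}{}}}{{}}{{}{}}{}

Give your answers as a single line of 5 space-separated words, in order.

String 1 '{}{{}{}}{{{{}}{}{}{{}}{{}}}}{}': depth seq [1 0 1 2 1 2 1 0 1 2 3 4 3 2 3 2 3 2 3 4 3 2 3 4 3 2 1 0 1 0]
  -> pairs=15 depth=4 groups=4 -> no
String 2 '{{}{{}}}{}{{}{}{}{}{}{}{}{}}{{}}{}': depth seq [1 2 1 2 3 2 1 0 1 0 1 2 1 2 1 2 1 2 1 2 1 2 1 2 1 2 1 0 1 2 1 0 1 0]
  -> pairs=17 depth=3 groups=5 -> no
String 3 '{{{{{{{{{}}}}}}}}{}{}{}{}{}{}{}}': depth seq [1 2 3 4 5 6 7 8 9 8 7 6 5 4 3 2 1 2 1 2 1 2 1 2 1 2 1 2 1 2 1 0]
  -> pairs=16 depth=9 groups=1 -> yes
String 4 '{}{{}{}}{{}}{{}}{}{}{}{}{}{}{}{}{}{}': depth seq [1 0 1 2 1 2 1 0 1 2 1 0 1 2 1 0 1 0 1 0 1 0 1 0 1 0 1 0 1 0 1 0 1 0 1 0]
  -> pairs=18 depth=2 groups=14 -> no
String 5 '{{}}{}{{}{{}{}}}{{}}{{}{}}{}': depth seq [1 2 1 0 1 0 1 2 1 2 3 2 3 2 1 0 1 2 1 0 1 2 1 2 1 0 1 0]
  -> pairs=14 depth=3 groups=6 -> no

Answer: no no yes no no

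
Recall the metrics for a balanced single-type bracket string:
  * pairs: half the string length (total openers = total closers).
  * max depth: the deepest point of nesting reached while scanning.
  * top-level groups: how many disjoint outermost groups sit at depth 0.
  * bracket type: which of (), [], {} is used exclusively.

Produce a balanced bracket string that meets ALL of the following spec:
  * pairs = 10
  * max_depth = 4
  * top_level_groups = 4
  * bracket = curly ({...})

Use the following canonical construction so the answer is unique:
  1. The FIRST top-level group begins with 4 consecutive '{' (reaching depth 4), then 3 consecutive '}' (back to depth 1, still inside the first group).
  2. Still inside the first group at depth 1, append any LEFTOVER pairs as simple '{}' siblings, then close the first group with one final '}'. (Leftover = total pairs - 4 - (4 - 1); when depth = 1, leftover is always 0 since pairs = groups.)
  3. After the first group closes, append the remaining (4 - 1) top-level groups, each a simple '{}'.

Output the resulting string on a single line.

Spec: pairs=10 depth=4 groups=4
Leftover pairs = 10 - 4 - (4-1) = 3
First group: deep chain of depth 4 + 3 sibling pairs
Remaining 3 groups: simple '{}' each

Answer: {{{{}}}{}{}{}}{}{}{}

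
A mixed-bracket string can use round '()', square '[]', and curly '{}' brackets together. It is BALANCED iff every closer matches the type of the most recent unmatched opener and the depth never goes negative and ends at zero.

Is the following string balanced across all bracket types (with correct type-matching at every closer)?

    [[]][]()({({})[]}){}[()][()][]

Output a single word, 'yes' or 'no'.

Answer: yes

Derivation:
pos 0: push '['; stack = [
pos 1: push '['; stack = [[
pos 2: ']' matches '['; pop; stack = [
pos 3: ']' matches '['; pop; stack = (empty)
pos 4: push '['; stack = [
pos 5: ']' matches '['; pop; stack = (empty)
pos 6: push '('; stack = (
pos 7: ')' matches '('; pop; stack = (empty)
pos 8: push '('; stack = (
pos 9: push '{'; stack = ({
pos 10: push '('; stack = ({(
pos 11: push '{'; stack = ({({
pos 12: '}' matches '{'; pop; stack = ({(
pos 13: ')' matches '('; pop; stack = ({
pos 14: push '['; stack = ({[
pos 15: ']' matches '['; pop; stack = ({
pos 16: '}' matches '{'; pop; stack = (
pos 17: ')' matches '('; pop; stack = (empty)
pos 18: push '{'; stack = {
pos 19: '}' matches '{'; pop; stack = (empty)
pos 20: push '['; stack = [
pos 21: push '('; stack = [(
pos 22: ')' matches '('; pop; stack = [
pos 23: ']' matches '['; pop; stack = (empty)
pos 24: push '['; stack = [
pos 25: push '('; stack = [(
pos 26: ')' matches '('; pop; stack = [
pos 27: ']' matches '['; pop; stack = (empty)
pos 28: push '['; stack = [
pos 29: ']' matches '['; pop; stack = (empty)
end: stack empty → VALID
Verdict: properly nested → yes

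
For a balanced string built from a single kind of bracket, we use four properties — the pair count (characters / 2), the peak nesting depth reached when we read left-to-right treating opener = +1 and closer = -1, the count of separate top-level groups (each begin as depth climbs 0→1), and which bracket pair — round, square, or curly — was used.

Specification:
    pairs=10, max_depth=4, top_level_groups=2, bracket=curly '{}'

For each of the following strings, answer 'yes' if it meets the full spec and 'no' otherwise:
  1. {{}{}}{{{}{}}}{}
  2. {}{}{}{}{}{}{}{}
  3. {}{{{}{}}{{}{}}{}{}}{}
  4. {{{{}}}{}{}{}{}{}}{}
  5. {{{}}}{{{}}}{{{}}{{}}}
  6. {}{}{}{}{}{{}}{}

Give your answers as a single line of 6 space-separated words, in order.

Answer: no no no yes no no

Derivation:
String 1 '{{}{}}{{{}{}}}{}': depth seq [1 2 1 2 1 0 1 2 3 2 3 2 1 0 1 0]
  -> pairs=8 depth=3 groups=3 -> no
String 2 '{}{}{}{}{}{}{}{}': depth seq [1 0 1 0 1 0 1 0 1 0 1 0 1 0 1 0]
  -> pairs=8 depth=1 groups=8 -> no
String 3 '{}{{{}{}}{{}{}}{}{}}{}': depth seq [1 0 1 2 3 2 3 2 1 2 3 2 3 2 1 2 1 2 1 0 1 0]
  -> pairs=11 depth=3 groups=3 -> no
String 4 '{{{{}}}{}{}{}{}{}}{}': depth seq [1 2 3 4 3 2 1 2 1 2 1 2 1 2 1 2 1 0 1 0]
  -> pairs=10 depth=4 groups=2 -> yes
String 5 '{{{}}}{{{}}}{{{}}{{}}}': depth seq [1 2 3 2 1 0 1 2 3 2 1 0 1 2 3 2 1 2 3 2 1 0]
  -> pairs=11 depth=3 groups=3 -> no
String 6 '{}{}{}{}{}{{}}{}': depth seq [1 0 1 0 1 0 1 0 1 0 1 2 1 0 1 0]
  -> pairs=8 depth=2 groups=7 -> no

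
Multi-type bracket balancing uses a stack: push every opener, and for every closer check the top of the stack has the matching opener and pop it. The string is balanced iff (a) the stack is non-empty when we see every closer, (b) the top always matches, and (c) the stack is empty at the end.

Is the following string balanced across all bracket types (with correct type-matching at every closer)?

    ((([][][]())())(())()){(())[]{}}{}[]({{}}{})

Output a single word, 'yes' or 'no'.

pos 0: push '('; stack = (
pos 1: push '('; stack = ((
pos 2: push '('; stack = (((
pos 3: push '['; stack = ((([
pos 4: ']' matches '['; pop; stack = (((
pos 5: push '['; stack = ((([
pos 6: ']' matches '['; pop; stack = (((
pos 7: push '['; stack = ((([
pos 8: ']' matches '['; pop; stack = (((
pos 9: push '('; stack = ((((
pos 10: ')' matches '('; pop; stack = (((
pos 11: ')' matches '('; pop; stack = ((
pos 12: push '('; stack = (((
pos 13: ')' matches '('; pop; stack = ((
pos 14: ')' matches '('; pop; stack = (
pos 15: push '('; stack = ((
pos 16: push '('; stack = (((
pos 17: ')' matches '('; pop; stack = ((
pos 18: ')' matches '('; pop; stack = (
pos 19: push '('; stack = ((
pos 20: ')' matches '('; pop; stack = (
pos 21: ')' matches '('; pop; stack = (empty)
pos 22: push '{'; stack = {
pos 23: push '('; stack = {(
pos 24: push '('; stack = {((
pos 25: ')' matches '('; pop; stack = {(
pos 26: ')' matches '('; pop; stack = {
pos 27: push '['; stack = {[
pos 28: ']' matches '['; pop; stack = {
pos 29: push '{'; stack = {{
pos 30: '}' matches '{'; pop; stack = {
pos 31: '}' matches '{'; pop; stack = (empty)
pos 32: push '{'; stack = {
pos 33: '}' matches '{'; pop; stack = (empty)
pos 34: push '['; stack = [
pos 35: ']' matches '['; pop; stack = (empty)
pos 36: push '('; stack = (
pos 37: push '{'; stack = ({
pos 38: push '{'; stack = ({{
pos 39: '}' matches '{'; pop; stack = ({
pos 40: '}' matches '{'; pop; stack = (
pos 41: push '{'; stack = ({
pos 42: '}' matches '{'; pop; stack = (
pos 43: ')' matches '('; pop; stack = (empty)
end: stack empty → VALID
Verdict: properly nested → yes

Answer: yes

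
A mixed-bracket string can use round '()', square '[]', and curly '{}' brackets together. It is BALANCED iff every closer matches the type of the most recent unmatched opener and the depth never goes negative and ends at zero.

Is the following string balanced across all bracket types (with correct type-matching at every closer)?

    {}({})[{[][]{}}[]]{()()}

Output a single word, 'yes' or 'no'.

Answer: yes

Derivation:
pos 0: push '{'; stack = {
pos 1: '}' matches '{'; pop; stack = (empty)
pos 2: push '('; stack = (
pos 3: push '{'; stack = ({
pos 4: '}' matches '{'; pop; stack = (
pos 5: ')' matches '('; pop; stack = (empty)
pos 6: push '['; stack = [
pos 7: push '{'; stack = [{
pos 8: push '['; stack = [{[
pos 9: ']' matches '['; pop; stack = [{
pos 10: push '['; stack = [{[
pos 11: ']' matches '['; pop; stack = [{
pos 12: push '{'; stack = [{{
pos 13: '}' matches '{'; pop; stack = [{
pos 14: '}' matches '{'; pop; stack = [
pos 15: push '['; stack = [[
pos 16: ']' matches '['; pop; stack = [
pos 17: ']' matches '['; pop; stack = (empty)
pos 18: push '{'; stack = {
pos 19: push '('; stack = {(
pos 20: ')' matches '('; pop; stack = {
pos 21: push '('; stack = {(
pos 22: ')' matches '('; pop; stack = {
pos 23: '}' matches '{'; pop; stack = (empty)
end: stack empty → VALID
Verdict: properly nested → yes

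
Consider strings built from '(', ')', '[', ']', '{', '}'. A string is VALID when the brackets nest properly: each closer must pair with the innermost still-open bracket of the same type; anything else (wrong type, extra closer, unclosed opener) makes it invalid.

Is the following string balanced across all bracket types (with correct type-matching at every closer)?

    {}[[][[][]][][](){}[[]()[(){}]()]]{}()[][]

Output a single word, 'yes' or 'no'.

pos 0: push '{'; stack = {
pos 1: '}' matches '{'; pop; stack = (empty)
pos 2: push '['; stack = [
pos 3: push '['; stack = [[
pos 4: ']' matches '['; pop; stack = [
pos 5: push '['; stack = [[
pos 6: push '['; stack = [[[
pos 7: ']' matches '['; pop; stack = [[
pos 8: push '['; stack = [[[
pos 9: ']' matches '['; pop; stack = [[
pos 10: ']' matches '['; pop; stack = [
pos 11: push '['; stack = [[
pos 12: ']' matches '['; pop; stack = [
pos 13: push '['; stack = [[
pos 14: ']' matches '['; pop; stack = [
pos 15: push '('; stack = [(
pos 16: ')' matches '('; pop; stack = [
pos 17: push '{'; stack = [{
pos 18: '}' matches '{'; pop; stack = [
pos 19: push '['; stack = [[
pos 20: push '['; stack = [[[
pos 21: ']' matches '['; pop; stack = [[
pos 22: push '('; stack = [[(
pos 23: ')' matches '('; pop; stack = [[
pos 24: push '['; stack = [[[
pos 25: push '('; stack = [[[(
pos 26: ')' matches '('; pop; stack = [[[
pos 27: push '{'; stack = [[[{
pos 28: '}' matches '{'; pop; stack = [[[
pos 29: ']' matches '['; pop; stack = [[
pos 30: push '('; stack = [[(
pos 31: ')' matches '('; pop; stack = [[
pos 32: ']' matches '['; pop; stack = [
pos 33: ']' matches '['; pop; stack = (empty)
pos 34: push '{'; stack = {
pos 35: '}' matches '{'; pop; stack = (empty)
pos 36: push '('; stack = (
pos 37: ')' matches '('; pop; stack = (empty)
pos 38: push '['; stack = [
pos 39: ']' matches '['; pop; stack = (empty)
pos 40: push '['; stack = [
pos 41: ']' matches '['; pop; stack = (empty)
end: stack empty → VALID
Verdict: properly nested → yes

Answer: yes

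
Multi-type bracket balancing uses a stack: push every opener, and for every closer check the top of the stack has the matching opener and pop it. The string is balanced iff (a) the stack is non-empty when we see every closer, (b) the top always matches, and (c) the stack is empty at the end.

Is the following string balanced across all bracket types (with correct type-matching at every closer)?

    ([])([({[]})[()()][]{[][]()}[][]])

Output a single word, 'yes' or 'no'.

Answer: yes

Derivation:
pos 0: push '('; stack = (
pos 1: push '['; stack = ([
pos 2: ']' matches '['; pop; stack = (
pos 3: ')' matches '('; pop; stack = (empty)
pos 4: push '('; stack = (
pos 5: push '['; stack = ([
pos 6: push '('; stack = ([(
pos 7: push '{'; stack = ([({
pos 8: push '['; stack = ([({[
pos 9: ']' matches '['; pop; stack = ([({
pos 10: '}' matches '{'; pop; stack = ([(
pos 11: ')' matches '('; pop; stack = ([
pos 12: push '['; stack = ([[
pos 13: push '('; stack = ([[(
pos 14: ')' matches '('; pop; stack = ([[
pos 15: push '('; stack = ([[(
pos 16: ')' matches '('; pop; stack = ([[
pos 17: ']' matches '['; pop; stack = ([
pos 18: push '['; stack = ([[
pos 19: ']' matches '['; pop; stack = ([
pos 20: push '{'; stack = ([{
pos 21: push '['; stack = ([{[
pos 22: ']' matches '['; pop; stack = ([{
pos 23: push '['; stack = ([{[
pos 24: ']' matches '['; pop; stack = ([{
pos 25: push '('; stack = ([{(
pos 26: ')' matches '('; pop; stack = ([{
pos 27: '}' matches '{'; pop; stack = ([
pos 28: push '['; stack = ([[
pos 29: ']' matches '['; pop; stack = ([
pos 30: push '['; stack = ([[
pos 31: ']' matches '['; pop; stack = ([
pos 32: ']' matches '['; pop; stack = (
pos 33: ')' matches '('; pop; stack = (empty)
end: stack empty → VALID
Verdict: properly nested → yes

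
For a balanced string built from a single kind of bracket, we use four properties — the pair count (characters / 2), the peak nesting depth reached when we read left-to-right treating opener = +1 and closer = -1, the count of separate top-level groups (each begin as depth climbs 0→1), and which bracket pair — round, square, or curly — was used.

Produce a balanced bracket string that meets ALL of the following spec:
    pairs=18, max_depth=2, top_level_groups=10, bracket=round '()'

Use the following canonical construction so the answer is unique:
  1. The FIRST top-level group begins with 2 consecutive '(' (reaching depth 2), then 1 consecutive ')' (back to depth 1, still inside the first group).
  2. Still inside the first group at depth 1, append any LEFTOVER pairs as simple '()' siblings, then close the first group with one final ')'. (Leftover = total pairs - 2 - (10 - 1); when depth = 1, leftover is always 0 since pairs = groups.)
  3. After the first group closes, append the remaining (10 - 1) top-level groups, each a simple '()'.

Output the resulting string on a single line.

Spec: pairs=18 depth=2 groups=10
Leftover pairs = 18 - 2 - (10-1) = 7
First group: deep chain of depth 2 + 7 sibling pairs
Remaining 9 groups: simple '()' each

Answer: (()()()()()()()())()()()()()()()()()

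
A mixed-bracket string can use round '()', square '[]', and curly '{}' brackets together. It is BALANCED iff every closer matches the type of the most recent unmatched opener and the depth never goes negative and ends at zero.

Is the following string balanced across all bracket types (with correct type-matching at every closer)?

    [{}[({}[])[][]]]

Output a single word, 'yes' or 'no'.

Answer: yes

Derivation:
pos 0: push '['; stack = [
pos 1: push '{'; stack = [{
pos 2: '}' matches '{'; pop; stack = [
pos 3: push '['; stack = [[
pos 4: push '('; stack = [[(
pos 5: push '{'; stack = [[({
pos 6: '}' matches '{'; pop; stack = [[(
pos 7: push '['; stack = [[([
pos 8: ']' matches '['; pop; stack = [[(
pos 9: ')' matches '('; pop; stack = [[
pos 10: push '['; stack = [[[
pos 11: ']' matches '['; pop; stack = [[
pos 12: push '['; stack = [[[
pos 13: ']' matches '['; pop; stack = [[
pos 14: ']' matches '['; pop; stack = [
pos 15: ']' matches '['; pop; stack = (empty)
end: stack empty → VALID
Verdict: properly nested → yes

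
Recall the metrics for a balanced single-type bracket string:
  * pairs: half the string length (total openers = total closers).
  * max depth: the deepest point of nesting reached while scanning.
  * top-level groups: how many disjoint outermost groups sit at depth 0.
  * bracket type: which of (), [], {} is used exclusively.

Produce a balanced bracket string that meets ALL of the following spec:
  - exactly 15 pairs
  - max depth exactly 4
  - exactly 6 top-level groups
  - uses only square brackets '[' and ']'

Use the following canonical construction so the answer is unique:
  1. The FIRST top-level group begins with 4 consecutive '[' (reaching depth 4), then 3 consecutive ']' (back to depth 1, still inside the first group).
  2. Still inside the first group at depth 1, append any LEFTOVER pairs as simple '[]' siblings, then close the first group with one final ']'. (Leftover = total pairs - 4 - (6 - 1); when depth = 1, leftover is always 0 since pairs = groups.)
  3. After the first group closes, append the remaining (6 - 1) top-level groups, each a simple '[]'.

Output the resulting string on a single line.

Answer: [[[[]]][][][][][][]][][][][][]

Derivation:
Spec: pairs=15 depth=4 groups=6
Leftover pairs = 15 - 4 - (6-1) = 6
First group: deep chain of depth 4 + 6 sibling pairs
Remaining 5 groups: simple '[]' each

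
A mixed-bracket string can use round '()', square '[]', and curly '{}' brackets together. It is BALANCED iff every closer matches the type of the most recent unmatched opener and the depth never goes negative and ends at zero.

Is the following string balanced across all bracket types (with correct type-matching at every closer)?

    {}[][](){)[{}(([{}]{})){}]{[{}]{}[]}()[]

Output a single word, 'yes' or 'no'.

pos 0: push '{'; stack = {
pos 1: '}' matches '{'; pop; stack = (empty)
pos 2: push '['; stack = [
pos 3: ']' matches '['; pop; stack = (empty)
pos 4: push '['; stack = [
pos 5: ']' matches '['; pop; stack = (empty)
pos 6: push '('; stack = (
pos 7: ')' matches '('; pop; stack = (empty)
pos 8: push '{'; stack = {
pos 9: saw closer ')' but top of stack is '{' (expected '}') → INVALID
Verdict: type mismatch at position 9: ')' closes '{' → no

Answer: no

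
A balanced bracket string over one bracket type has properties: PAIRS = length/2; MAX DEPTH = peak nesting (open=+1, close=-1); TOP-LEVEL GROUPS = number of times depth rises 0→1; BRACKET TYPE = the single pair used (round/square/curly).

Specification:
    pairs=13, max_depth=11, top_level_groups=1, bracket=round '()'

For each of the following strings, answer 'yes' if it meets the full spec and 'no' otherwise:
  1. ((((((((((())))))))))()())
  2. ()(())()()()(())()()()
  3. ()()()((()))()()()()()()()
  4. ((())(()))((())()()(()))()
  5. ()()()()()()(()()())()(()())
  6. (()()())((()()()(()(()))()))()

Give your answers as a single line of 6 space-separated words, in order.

String 1 '((((((((((())))))))))()())': depth seq [1 2 3 4 5 6 7 8 9 10 11 10 9 8 7 6 5 4 3 2 1 2 1 2 1 0]
  -> pairs=13 depth=11 groups=1 -> yes
String 2 '()(())()()()(())()()()': depth seq [1 0 1 2 1 0 1 0 1 0 1 0 1 2 1 0 1 0 1 0 1 0]
  -> pairs=11 depth=2 groups=9 -> no
String 3 '()()()((()))()()()()()()()': depth seq [1 0 1 0 1 0 1 2 3 2 1 0 1 0 1 0 1 0 1 0 1 0 1 0 1 0]
  -> pairs=13 depth=3 groups=11 -> no
String 4 '((())(()))((())()()(()))()': depth seq [1 2 3 2 1 2 3 2 1 0 1 2 3 2 1 2 1 2 1 2 3 2 1 0 1 0]
  -> pairs=13 depth=3 groups=3 -> no
String 5 '()()()()()()(()()())()(()())': depth seq [1 0 1 0 1 0 1 0 1 0 1 0 1 2 1 2 1 2 1 0 1 0 1 2 1 2 1 0]
  -> pairs=14 depth=2 groups=9 -> no
String 6 '(()()())((()()()(()(()))()))()': depth seq [1 2 1 2 1 2 1 0 1 2 3 2 3 2 3 2 3 4 3 4 5 4 3 2 3 2 1 0 1 0]
  -> pairs=15 depth=5 groups=3 -> no

Answer: yes no no no no no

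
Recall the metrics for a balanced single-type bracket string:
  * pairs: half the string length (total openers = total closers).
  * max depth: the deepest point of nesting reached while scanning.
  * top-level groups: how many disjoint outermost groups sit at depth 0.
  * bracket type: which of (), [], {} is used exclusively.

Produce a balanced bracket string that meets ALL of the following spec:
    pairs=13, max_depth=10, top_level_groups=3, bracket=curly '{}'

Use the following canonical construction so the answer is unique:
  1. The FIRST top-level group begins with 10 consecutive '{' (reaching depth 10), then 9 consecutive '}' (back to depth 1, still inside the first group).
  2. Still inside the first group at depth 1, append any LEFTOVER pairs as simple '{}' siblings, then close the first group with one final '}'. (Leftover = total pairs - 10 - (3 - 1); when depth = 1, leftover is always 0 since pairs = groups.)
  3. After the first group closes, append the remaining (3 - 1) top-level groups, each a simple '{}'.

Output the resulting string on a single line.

Answer: {{{{{{{{{{}}}}}}}}}{}}{}{}

Derivation:
Spec: pairs=13 depth=10 groups=3
Leftover pairs = 13 - 10 - (3-1) = 1
First group: deep chain of depth 10 + 1 sibling pairs
Remaining 2 groups: simple '{}' each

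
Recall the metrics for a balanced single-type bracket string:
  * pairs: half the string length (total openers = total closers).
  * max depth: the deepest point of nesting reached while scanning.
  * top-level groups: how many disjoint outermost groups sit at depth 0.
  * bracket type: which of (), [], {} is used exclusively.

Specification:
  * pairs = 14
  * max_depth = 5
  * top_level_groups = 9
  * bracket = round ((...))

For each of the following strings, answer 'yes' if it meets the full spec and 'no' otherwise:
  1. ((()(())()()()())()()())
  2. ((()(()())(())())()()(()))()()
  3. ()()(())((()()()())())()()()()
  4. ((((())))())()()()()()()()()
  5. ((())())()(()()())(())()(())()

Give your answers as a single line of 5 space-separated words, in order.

Answer: no no no yes no

Derivation:
String 1 '((()(())()()()())()()())': depth seq [1 2 3 2 3 4 3 2 3 2 3 2 3 2 3 2 1 2 1 2 1 2 1 0]
  -> pairs=12 depth=4 groups=1 -> no
String 2 '((()(()())(())())()()(()))()()': depth seq [1 2 3 2 3 4 3 4 3 2 3 4 3 2 3 2 1 2 1 2 1 2 3 2 1 0 1 0 1 0]
  -> pairs=15 depth=4 groups=3 -> no
String 3 '()()(())((()()()())())()()()()': depth seq [1 0 1 0 1 2 1 0 1 2 3 2 3 2 3 2 3 2 1 2 1 0 1 0 1 0 1 0 1 0]
  -> pairs=15 depth=3 groups=8 -> no
String 4 '((((())))())()()()()()()()()': depth seq [1 2 3 4 5 4 3 2 1 2 1 0 1 0 1 0 1 0 1 0 1 0 1 0 1 0 1 0]
  -> pairs=14 depth=5 groups=9 -> yes
String 5 '((())())()(()()())(())()(())()': depth seq [1 2 3 2 1 2 1 0 1 0 1 2 1 2 1 2 1 0 1 2 1 0 1 0 1 2 1 0 1 0]
  -> pairs=15 depth=3 groups=7 -> no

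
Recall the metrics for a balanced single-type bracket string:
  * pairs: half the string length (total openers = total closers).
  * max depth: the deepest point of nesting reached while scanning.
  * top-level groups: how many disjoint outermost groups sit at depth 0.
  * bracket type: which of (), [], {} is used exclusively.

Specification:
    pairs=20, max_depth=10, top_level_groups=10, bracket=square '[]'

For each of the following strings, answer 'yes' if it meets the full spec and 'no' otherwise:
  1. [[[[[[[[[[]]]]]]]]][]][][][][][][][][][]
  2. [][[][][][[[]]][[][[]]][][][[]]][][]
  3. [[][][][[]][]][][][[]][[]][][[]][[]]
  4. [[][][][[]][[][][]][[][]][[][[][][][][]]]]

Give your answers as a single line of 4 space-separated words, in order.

String 1 '[[[[[[[[[[]]]]]]]]][]][][][][][][][][][]': depth seq [1 2 3 4 5 6 7 8 9 10 9 8 7 6 5 4 3 2 1 2 1 0 1 0 1 0 1 0 1 0 1 0 1 0 1 0 1 0 1 0]
  -> pairs=20 depth=10 groups=10 -> yes
String 2 '[][[][][][[[]]][[][[]]][][][[]]][][]': depth seq [1 0 1 2 1 2 1 2 1 2 3 4 3 2 1 2 3 2 3 4 3 2 1 2 1 2 1 2 3 2 1 0 1 0 1 0]
  -> pairs=18 depth=4 groups=4 -> no
String 3 '[[][][][[]][]][][][[]][[]][][[]][[]]': depth seq [1 2 1 2 1 2 1 2 3 2 1 2 1 0 1 0 1 0 1 2 1 0 1 2 1 0 1 0 1 2 1 0 1 2 1 0]
  -> pairs=18 depth=3 groups=8 -> no
String 4 '[[][][][[]][[][][]][[][]][[][[][][][][]]]]': depth seq [1 2 1 2 1 2 1 2 3 2 1 2 3 2 3 2 3 2 1 2 3 2 3 2 1 2 3 2 3 4 3 4 3 4 3 4 3 4 3 2 1 0]
  -> pairs=21 depth=4 groups=1 -> no

Answer: yes no no no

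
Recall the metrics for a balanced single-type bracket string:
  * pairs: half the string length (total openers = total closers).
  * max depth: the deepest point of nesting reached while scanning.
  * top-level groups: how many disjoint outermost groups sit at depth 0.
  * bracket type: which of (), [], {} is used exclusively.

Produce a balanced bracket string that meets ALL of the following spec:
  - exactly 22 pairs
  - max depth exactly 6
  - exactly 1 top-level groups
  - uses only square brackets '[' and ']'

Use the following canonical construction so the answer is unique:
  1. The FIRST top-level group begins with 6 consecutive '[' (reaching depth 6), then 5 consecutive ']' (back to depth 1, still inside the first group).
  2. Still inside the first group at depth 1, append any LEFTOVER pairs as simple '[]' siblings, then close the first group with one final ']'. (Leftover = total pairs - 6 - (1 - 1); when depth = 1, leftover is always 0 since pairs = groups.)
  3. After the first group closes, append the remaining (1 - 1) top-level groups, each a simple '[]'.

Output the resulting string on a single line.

Answer: [[[[[[]]]]][][][][][][][][][][][][][][][][]]

Derivation:
Spec: pairs=22 depth=6 groups=1
Leftover pairs = 22 - 6 - (1-1) = 16
First group: deep chain of depth 6 + 16 sibling pairs
Remaining 0 groups: simple '[]' each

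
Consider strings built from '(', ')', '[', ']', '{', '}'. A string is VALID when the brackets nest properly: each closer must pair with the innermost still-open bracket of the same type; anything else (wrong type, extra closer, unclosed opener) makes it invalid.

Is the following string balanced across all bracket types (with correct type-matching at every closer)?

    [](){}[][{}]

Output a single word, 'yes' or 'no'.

pos 0: push '['; stack = [
pos 1: ']' matches '['; pop; stack = (empty)
pos 2: push '('; stack = (
pos 3: ')' matches '('; pop; stack = (empty)
pos 4: push '{'; stack = {
pos 5: '}' matches '{'; pop; stack = (empty)
pos 6: push '['; stack = [
pos 7: ']' matches '['; pop; stack = (empty)
pos 8: push '['; stack = [
pos 9: push '{'; stack = [{
pos 10: '}' matches '{'; pop; stack = [
pos 11: ']' matches '['; pop; stack = (empty)
end: stack empty → VALID
Verdict: properly nested → yes

Answer: yes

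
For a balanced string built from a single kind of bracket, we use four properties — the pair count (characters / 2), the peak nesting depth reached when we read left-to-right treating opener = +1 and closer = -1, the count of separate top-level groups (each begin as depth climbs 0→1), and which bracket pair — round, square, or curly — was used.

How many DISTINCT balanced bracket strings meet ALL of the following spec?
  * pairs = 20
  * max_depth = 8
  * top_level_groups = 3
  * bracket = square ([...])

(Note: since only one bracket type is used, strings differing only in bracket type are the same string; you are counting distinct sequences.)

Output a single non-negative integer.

Spec: pairs=20 depth=8 groups=3
Count(depth <= 8) = 1163713746
Count(depth <= 7) = 1001156976
Count(depth == 8) = 1163713746 - 1001156976 = 162556770

Answer: 162556770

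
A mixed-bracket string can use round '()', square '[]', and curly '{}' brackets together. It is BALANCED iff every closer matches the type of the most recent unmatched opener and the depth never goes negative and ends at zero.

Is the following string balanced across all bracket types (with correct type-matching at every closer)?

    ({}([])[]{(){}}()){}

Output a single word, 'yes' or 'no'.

pos 0: push '('; stack = (
pos 1: push '{'; stack = ({
pos 2: '}' matches '{'; pop; stack = (
pos 3: push '('; stack = ((
pos 4: push '['; stack = (([
pos 5: ']' matches '['; pop; stack = ((
pos 6: ')' matches '('; pop; stack = (
pos 7: push '['; stack = ([
pos 8: ']' matches '['; pop; stack = (
pos 9: push '{'; stack = ({
pos 10: push '('; stack = ({(
pos 11: ')' matches '('; pop; stack = ({
pos 12: push '{'; stack = ({{
pos 13: '}' matches '{'; pop; stack = ({
pos 14: '}' matches '{'; pop; stack = (
pos 15: push '('; stack = ((
pos 16: ')' matches '('; pop; stack = (
pos 17: ')' matches '('; pop; stack = (empty)
pos 18: push '{'; stack = {
pos 19: '}' matches '{'; pop; stack = (empty)
end: stack empty → VALID
Verdict: properly nested → yes

Answer: yes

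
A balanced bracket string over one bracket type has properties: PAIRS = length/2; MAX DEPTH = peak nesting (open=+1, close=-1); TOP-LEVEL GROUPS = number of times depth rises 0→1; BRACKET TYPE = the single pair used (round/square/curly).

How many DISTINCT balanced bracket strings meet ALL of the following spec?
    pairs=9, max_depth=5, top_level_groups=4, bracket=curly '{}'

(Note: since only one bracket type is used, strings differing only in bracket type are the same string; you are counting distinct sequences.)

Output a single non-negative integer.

Answer: 40

Derivation:
Spec: pairs=9 depth=5 groups=4
Count(depth <= 5) = 568
Count(depth <= 4) = 528
Count(depth == 5) = 568 - 528 = 40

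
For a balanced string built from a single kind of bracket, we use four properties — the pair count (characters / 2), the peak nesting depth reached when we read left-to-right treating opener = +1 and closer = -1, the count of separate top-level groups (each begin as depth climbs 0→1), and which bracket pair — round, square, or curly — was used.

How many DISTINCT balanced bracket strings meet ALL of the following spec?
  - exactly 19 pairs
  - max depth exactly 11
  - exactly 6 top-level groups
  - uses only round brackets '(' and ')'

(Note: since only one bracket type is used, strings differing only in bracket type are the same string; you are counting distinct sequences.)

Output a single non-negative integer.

Spec: pairs=19 depth=11 groups=6
Count(depth <= 11) = 65130126
Count(depth <= 10) = 65110974
Count(depth == 11) = 65130126 - 65110974 = 19152

Answer: 19152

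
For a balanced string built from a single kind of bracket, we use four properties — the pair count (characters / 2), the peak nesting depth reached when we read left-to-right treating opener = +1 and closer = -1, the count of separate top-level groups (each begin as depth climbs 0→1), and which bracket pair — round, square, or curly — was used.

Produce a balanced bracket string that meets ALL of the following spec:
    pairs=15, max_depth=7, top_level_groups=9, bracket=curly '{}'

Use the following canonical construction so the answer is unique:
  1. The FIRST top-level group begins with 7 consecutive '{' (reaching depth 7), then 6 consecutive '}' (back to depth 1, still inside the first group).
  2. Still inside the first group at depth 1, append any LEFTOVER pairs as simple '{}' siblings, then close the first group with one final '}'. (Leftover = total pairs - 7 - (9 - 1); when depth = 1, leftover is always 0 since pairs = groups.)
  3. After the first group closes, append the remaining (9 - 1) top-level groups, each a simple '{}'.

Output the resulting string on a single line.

Spec: pairs=15 depth=7 groups=9
Leftover pairs = 15 - 7 - (9-1) = 0
First group: deep chain of depth 7 + 0 sibling pairs
Remaining 8 groups: simple '{}' each

Answer: {{{{{{{}}}}}}}{}{}{}{}{}{}{}{}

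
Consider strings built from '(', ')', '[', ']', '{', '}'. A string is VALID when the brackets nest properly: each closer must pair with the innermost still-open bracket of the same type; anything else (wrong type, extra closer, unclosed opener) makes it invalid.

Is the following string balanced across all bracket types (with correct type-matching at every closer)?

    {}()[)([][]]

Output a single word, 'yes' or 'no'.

Answer: no

Derivation:
pos 0: push '{'; stack = {
pos 1: '}' matches '{'; pop; stack = (empty)
pos 2: push '('; stack = (
pos 3: ')' matches '('; pop; stack = (empty)
pos 4: push '['; stack = [
pos 5: saw closer ')' but top of stack is '[' (expected ']') → INVALID
Verdict: type mismatch at position 5: ')' closes '[' → no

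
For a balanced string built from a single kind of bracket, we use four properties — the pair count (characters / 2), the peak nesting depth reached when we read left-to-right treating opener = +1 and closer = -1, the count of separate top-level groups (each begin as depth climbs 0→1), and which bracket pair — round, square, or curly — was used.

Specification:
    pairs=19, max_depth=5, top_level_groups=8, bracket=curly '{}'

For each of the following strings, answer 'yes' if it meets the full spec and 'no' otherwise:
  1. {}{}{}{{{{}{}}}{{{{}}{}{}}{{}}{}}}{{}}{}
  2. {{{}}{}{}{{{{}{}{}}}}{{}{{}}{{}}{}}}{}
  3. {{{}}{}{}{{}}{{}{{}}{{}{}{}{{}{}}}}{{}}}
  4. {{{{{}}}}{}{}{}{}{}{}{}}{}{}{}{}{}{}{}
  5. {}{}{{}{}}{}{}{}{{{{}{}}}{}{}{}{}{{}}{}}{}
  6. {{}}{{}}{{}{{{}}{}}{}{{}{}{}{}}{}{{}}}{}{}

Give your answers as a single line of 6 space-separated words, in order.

String 1 '{}{}{}{{{{}{}}}{{{{}}{}{}}{{}}{}}}{{}}{}': depth seq [1 0 1 0 1 0 1 2 3 4 3 4 3 2 1 2 3 4 5 4 3 4 3 4 3 2 3 4 3 2 3 2 1 0 1 2 1 0 1 0]
  -> pairs=20 depth=5 groups=6 -> no
String 2 '{{{}}{}{}{{{{}{}{}}}}{{}{{}}{{}}{}}}{}': depth seq [1 2 3 2 1 2 1 2 1 2 3 4 5 4 5 4 5 4 3 2 1 2 3 2 3 4 3 2 3 4 3 2 3 2 1 0 1 0]
  -> pairs=19 depth=5 groups=2 -> no
String 3 '{{{}}{}{}{{}}{{}{{}}{{}{}{}{{}{}}}}{{}}}': depth seq [1 2 3 2 1 2 1 2 1 2 3 2 1 2 3 2 3 4 3 2 3 4 3 4 3 4 3 4 5 4 5 4 3 2 1 2 3 2 1 0]
  -> pairs=20 depth=5 groups=1 -> no
String 4 '{{{{{}}}}{}{}{}{}{}{}{}}{}{}{}{}{}{}{}': depth seq [1 2 3 4 5 4 3 2 1 2 1 2 1 2 1 2 1 2 1 2 1 2 1 0 1 0 1 0 1 0 1 0 1 0 1 0 1 0]
  -> pairs=19 depth=5 groups=8 -> yes
String 5 '{}{}{{}{}}{}{}{}{{{{}{}}}{}{}{}{}{{}}{}}{}': depth seq [1 0 1 0 1 2 1 2 1 0 1 0 1 0 1 0 1 2 3 4 3 4 3 2 1 2 1 2 1 2 1 2 1 2 3 2 1 2 1 0 1 0]
  -> pairs=21 depth=4 groups=8 -> no
String 6 '{{}}{{}}{{}{{{}}{}}{}{{}{}{}{}}{}{{}}}{}{}': depth seq [1 2 1 0 1 2 1 0 1 2 1 2 3 4 3 2 3 2 1 2 1 2 3 2 3 2 3 2 3 2 1 2 1 2 3 2 1 0 1 0 1 0]
  -> pairs=21 depth=4 groups=5 -> no

Answer: no no no yes no no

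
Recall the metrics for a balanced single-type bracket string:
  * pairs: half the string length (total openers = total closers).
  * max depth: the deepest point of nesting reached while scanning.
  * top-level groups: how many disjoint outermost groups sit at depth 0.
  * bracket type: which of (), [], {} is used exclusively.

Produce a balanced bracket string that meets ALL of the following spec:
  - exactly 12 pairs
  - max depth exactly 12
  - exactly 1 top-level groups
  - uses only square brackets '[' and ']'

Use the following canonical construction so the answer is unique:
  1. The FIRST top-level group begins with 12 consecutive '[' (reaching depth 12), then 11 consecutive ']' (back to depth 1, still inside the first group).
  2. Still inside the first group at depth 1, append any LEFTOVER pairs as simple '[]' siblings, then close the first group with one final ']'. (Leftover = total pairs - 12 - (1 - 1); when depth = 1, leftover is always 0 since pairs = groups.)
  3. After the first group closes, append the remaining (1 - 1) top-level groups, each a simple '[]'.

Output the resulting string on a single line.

Answer: [[[[[[[[[[[[]]]]]]]]]]]]

Derivation:
Spec: pairs=12 depth=12 groups=1
Leftover pairs = 12 - 12 - (1-1) = 0
First group: deep chain of depth 12 + 0 sibling pairs
Remaining 0 groups: simple '[]' each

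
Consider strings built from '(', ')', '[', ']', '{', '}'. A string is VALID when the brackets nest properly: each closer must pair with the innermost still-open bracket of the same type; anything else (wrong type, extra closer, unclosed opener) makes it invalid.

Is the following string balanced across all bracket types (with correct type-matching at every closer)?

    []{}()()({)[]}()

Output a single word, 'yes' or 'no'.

Answer: no

Derivation:
pos 0: push '['; stack = [
pos 1: ']' matches '['; pop; stack = (empty)
pos 2: push '{'; stack = {
pos 3: '}' matches '{'; pop; stack = (empty)
pos 4: push '('; stack = (
pos 5: ')' matches '('; pop; stack = (empty)
pos 6: push '('; stack = (
pos 7: ')' matches '('; pop; stack = (empty)
pos 8: push '('; stack = (
pos 9: push '{'; stack = ({
pos 10: saw closer ')' but top of stack is '{' (expected '}') → INVALID
Verdict: type mismatch at position 10: ')' closes '{' → no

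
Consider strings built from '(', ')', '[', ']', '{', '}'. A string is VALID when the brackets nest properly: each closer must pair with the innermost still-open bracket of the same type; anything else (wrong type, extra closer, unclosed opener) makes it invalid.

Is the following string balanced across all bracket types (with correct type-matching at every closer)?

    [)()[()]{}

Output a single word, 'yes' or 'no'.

Answer: no

Derivation:
pos 0: push '['; stack = [
pos 1: saw closer ')' but top of stack is '[' (expected ']') → INVALID
Verdict: type mismatch at position 1: ')' closes '[' → no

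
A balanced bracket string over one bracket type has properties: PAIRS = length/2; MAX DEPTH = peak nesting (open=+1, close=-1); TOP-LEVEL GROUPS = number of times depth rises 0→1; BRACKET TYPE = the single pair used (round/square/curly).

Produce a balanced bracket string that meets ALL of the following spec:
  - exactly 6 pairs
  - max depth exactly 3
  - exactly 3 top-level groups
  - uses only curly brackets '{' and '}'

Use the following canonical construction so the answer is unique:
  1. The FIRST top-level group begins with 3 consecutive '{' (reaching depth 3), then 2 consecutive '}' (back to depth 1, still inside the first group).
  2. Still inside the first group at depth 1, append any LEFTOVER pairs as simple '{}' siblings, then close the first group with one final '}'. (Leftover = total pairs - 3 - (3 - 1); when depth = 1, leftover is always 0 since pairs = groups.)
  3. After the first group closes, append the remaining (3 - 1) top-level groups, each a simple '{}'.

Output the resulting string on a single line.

Spec: pairs=6 depth=3 groups=3
Leftover pairs = 6 - 3 - (3-1) = 1
First group: deep chain of depth 3 + 1 sibling pairs
Remaining 2 groups: simple '{}' each

Answer: {{{}}{}}{}{}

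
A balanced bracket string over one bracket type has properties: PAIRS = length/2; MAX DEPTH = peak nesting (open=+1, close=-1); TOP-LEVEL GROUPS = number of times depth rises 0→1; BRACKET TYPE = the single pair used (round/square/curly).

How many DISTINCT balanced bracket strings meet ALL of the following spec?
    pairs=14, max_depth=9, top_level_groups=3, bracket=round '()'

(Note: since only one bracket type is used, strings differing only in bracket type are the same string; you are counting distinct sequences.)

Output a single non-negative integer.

Answer: 3801

Derivation:
Spec: pairs=14 depth=9 groups=3
Count(depth <= 9) = 534201
Count(depth <= 8) = 530400
Count(depth == 9) = 534201 - 530400 = 3801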